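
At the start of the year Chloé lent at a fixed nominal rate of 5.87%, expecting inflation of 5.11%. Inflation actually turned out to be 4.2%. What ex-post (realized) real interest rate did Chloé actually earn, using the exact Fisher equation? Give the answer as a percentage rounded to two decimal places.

1.60%

Ex-post: (1 + 0.0587)/(1 + 0.0420) − 1 = 1.6027%
So the realized real rate is 1.60%.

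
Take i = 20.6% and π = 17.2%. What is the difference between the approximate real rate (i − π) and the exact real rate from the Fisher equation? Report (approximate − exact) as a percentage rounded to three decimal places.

Approximate: r ≈ 20.600% − 17.200% = 3.4000%
Exact: (1 + 0.2060)/(1 + 0.1720) − 1 = 2.9010%
Error = 3.4000% − 2.9010% = 0.4990% → 0.499%.

0.499%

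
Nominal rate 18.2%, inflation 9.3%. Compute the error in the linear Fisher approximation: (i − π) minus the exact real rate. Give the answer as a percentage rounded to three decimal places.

0.757%

Approximate: r ≈ 18.200% − 9.300% = 8.9000%
Exact: (1 + 0.1820)/(1 + 0.0930) − 1 = 8.1427%
Error = 8.9000% − 8.1427% = 0.7573% → 0.757%.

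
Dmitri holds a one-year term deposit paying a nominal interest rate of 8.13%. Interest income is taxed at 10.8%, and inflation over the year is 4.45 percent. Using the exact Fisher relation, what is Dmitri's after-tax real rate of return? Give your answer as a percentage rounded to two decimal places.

2.68%

After-tax nominal return = 8.13% × (1 − 0.108) = 7.25196%.
1 + r = 1.0725196 / 1.04450 = 1.026826
After-tax real rate = 1.026826 − 1 → 2.68%.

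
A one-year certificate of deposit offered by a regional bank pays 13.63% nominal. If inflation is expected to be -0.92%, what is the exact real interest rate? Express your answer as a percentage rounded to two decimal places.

14.69%

By the Fisher equation, 1 + r = (1 + i)/(1 + π).
1 + r = 1.13630 / 0.99080 = 1.146851
r = 1.146851 − 1 = 14.6851%, i.e. 14.69%.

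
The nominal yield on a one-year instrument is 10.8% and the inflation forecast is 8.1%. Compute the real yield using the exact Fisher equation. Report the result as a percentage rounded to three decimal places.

2.498%

By the Fisher identity, 1 + r = (1 + i)/(1 + π).
1 + r = 1.10800 / 1.08100 = 1.024977
r = 1.024977 − 1 = 2.4977%, i.e. 2.498%.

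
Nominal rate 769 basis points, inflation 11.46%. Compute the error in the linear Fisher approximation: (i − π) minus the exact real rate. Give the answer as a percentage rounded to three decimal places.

Approximate: r ≈ 7.690% − 11.460% = -3.7700%
Exact: (1 + 0.0769)/(1 + 0.1146) − 1 = -3.3824%
Error = -3.7700% − (-3.3824%) = -0.3876% → -0.388%.

-0.388%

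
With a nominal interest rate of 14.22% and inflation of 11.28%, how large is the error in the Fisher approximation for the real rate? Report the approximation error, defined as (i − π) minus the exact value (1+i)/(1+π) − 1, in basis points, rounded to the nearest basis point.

Approximate: r ≈ 14.220% − 11.280% = 2.9400%
Exact: (1 + 0.1422)/(1 + 0.1128) − 1 = 2.6420%
Error = 2.9400% − 2.6420% = 0.2980% → 30 basis points.

30 basis points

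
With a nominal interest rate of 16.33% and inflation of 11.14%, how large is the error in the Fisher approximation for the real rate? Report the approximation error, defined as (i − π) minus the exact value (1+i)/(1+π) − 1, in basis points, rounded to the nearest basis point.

Approximate: r ≈ 16.330% − 11.140% = 5.1900%
Exact: (1 + 0.1633)/(1 + 0.1114) − 1 = 4.6698%
Error = 5.1900% − 4.6698% = 0.5202% → 52 basis points.

52 basis points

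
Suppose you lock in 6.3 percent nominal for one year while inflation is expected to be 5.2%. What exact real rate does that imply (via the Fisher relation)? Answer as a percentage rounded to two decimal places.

By the Fisher relation, 1 + r = (1 + i)/(1 + π).
1 + r = 1.06300 / 1.05200 = 1.010456
r = 1.010456 − 1 = 1.0456%, i.e. 1.05%.

1.05%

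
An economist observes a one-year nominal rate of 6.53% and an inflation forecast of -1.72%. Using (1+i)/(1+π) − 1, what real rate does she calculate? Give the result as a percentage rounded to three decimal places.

1 + r = 1.06530 / 0.98280 = 1.083944
r = 1.083944 − 1 = 8.3944%, i.e. 8.394%.

8.394%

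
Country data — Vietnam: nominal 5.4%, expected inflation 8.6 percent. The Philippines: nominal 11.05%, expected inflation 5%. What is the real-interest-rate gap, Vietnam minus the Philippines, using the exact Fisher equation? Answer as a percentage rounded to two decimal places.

-8.71%

Vietnam: (1 + 0.0540)/(1 + 0.0860) − 1 = -2.9466%
The Philippines: (1 + 0.1105)/(1 + 0.0500) − 1 = 5.7619%
Differential = -2.9466% − 5.7619% = -8.7085% → -8.71%.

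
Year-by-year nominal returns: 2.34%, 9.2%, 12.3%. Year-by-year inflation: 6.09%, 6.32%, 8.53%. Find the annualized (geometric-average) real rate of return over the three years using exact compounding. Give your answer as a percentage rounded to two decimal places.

Nominal growth factor = 1.0234 × 1.0920 × 1.1230 = 1.25501179
Price-level growth factor = 1.0609 × 1.0632 × 1.0853 = 1.22416292
Real growth factor = 1.25501179 / 1.22416292 = 1.02519997
Annualized real rate = 1.02519997^(1/3) − 1 = 0.8330% → 0.83%.

0.83%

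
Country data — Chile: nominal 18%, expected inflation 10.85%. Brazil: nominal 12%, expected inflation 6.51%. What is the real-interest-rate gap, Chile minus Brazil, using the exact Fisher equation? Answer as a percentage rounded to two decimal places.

Chile: (1 + 0.1800)/(1 + 0.1085) − 1 = 6.4502%
Brazil: (1 + 0.1200)/(1 + 0.0651) − 1 = 5.1544%
Differential = 6.4502% − 5.1544% = 1.2957% → 1.30%.

1.30%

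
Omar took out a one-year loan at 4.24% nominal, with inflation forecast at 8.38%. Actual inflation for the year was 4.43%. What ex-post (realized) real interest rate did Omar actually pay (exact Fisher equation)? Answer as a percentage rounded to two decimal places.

-0.18%

Ex-post: (1 + 0.0424)/(1 + 0.0443) − 1 = -0.1819%
So the realized real rate is -0.18%.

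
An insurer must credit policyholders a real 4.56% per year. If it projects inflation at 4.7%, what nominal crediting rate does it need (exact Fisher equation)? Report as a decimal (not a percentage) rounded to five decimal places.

(1 + i) = (1 + r)(1 + π) = 1.04560 × 1.04700 = 1.0947432
i = 1.0947432 − 1, so the required nominal rate is 0.09474.

0.09474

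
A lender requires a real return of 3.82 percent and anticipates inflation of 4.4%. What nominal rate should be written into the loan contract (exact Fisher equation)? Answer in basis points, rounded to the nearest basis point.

839 basis points

(1 + i) = (1 + r)(1 + π) = 1.03820 × 1.04400 = 1.0838808
i = 1.0838808 − 1, so the required nominal rate is 839 basis points.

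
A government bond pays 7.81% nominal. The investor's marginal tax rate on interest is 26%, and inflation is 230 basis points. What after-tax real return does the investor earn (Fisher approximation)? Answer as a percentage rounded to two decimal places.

3.48%

After-tax nominal return = 7.81% × (1 − 0.26) = 5.7794%.
r ≈ 5.7794% − 2.3% → 3.48%.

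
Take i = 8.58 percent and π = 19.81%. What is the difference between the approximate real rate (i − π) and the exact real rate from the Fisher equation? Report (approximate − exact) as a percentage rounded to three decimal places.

-1.857%

Approximate: r ≈ 8.580% − 19.810% = -11.2300%
Exact: (1 + 0.0858)/(1 + 0.1981) − 1 = -9.3732%
Error = -11.2300% − (-9.3732%) = -1.8568% → -1.857%.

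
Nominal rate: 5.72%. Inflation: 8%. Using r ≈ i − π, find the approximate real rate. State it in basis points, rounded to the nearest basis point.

r ≈ i − π = 5.72% − 8% = -228 basis points.

-228 basis points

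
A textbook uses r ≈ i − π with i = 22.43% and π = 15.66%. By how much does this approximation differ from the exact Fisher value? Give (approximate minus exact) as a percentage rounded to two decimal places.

Approximate: r ≈ 22.430% − 15.660% = 6.7700%
Exact: (1 + 0.2243)/(1 + 0.1566) − 1 = 5.8534%
Error = 6.7700% − 5.8534% = 0.9166% → 0.92%.

0.92%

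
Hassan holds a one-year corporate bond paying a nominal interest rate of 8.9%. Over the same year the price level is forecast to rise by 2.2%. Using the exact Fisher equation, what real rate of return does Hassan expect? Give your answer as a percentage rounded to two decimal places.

6.56%

1 + r = 1.08900 / 1.02200 = 1.065558
r = 1.065558 − 1 = 6.5558%, i.e. 6.56%.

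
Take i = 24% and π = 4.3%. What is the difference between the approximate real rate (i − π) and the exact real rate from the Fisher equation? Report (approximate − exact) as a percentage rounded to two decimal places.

0.81%

Approximate: r ≈ 24.000% − 4.300% = 19.7000%
Exact: (1 + 0.2400)/(1 + 0.0430) − 1 = 18.8878%
Error = 19.7000% − 18.8878% = 0.8122% → 0.81%.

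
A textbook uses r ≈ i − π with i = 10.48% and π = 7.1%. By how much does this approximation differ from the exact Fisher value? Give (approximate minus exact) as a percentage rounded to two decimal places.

0.22%

Approximate: r ≈ 10.480% − 7.100% = 3.3800%
Exact: (1 + 0.1048)/(1 + 0.0710) − 1 = 3.1559%
Error = 3.3800% − 3.1559% = 0.2241% → 0.22%.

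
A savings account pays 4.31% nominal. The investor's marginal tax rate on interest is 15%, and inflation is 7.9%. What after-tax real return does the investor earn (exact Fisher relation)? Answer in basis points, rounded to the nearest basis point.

-393 basis points

After-tax nominal return = 4.31% × (1 − 0.15) = 3.6635%.
1 + r = 1.036635 / 1.07900 = 0.960737
After-tax real rate = 0.960737 − 1 → -393 basis points.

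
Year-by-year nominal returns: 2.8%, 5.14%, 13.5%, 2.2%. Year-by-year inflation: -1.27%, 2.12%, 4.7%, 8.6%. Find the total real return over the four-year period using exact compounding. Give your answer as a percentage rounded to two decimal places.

Nominal growth factor = 1.0280 × 1.0514 × 1.1350 × 1.0220 = 1.253741
Price-level growth factor = 0.9873 × 1.0212 × 1.0470 × 1.0860 = 1.146401
Real growth factor = 1.253741 / 1.146401 = 1.093632
Total real return = 1.093632 − 1 → 9.36%.

9.36%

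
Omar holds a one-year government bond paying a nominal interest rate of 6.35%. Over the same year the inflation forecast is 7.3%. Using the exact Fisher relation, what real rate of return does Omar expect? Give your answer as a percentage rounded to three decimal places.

By the Fisher relation, 1 + r = (1 + i)/(1 + π).
1 + r = 1.06350 / 1.07300 = 0.991146
r = 0.991146 − 1 = -0.8854%, i.e. -0.885%.

-0.885%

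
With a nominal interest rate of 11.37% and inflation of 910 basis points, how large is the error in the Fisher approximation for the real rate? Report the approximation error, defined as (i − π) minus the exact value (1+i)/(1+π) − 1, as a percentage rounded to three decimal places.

Approximate: r ≈ 11.370% − 9.100% = 2.2700%
Exact: (1 + 0.1137)/(1 + 0.0910) − 1 = 2.0807%
Error = 2.2700% − 2.0807% = 0.1893% → 0.189%.

0.189%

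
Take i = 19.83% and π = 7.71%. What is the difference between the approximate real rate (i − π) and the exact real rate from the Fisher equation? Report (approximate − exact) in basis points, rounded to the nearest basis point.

87 basis points

Approximate: r ≈ 19.830% − 7.710% = 12.1200%
Exact: (1 + 0.1983)/(1 + 0.0771) − 1 = 11.2524%
Error = 12.1200% − 11.2524% = 0.8676% → 87 basis points.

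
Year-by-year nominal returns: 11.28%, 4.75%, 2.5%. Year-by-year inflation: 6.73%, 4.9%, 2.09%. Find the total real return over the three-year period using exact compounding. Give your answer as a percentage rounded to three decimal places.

4.532%

Nominal growth factor = 1.1128 × 1.0475 × 1.0250 = 1.194799
Price-level growth factor = 1.0673 × 1.0490 × 1.0209 = 1.142997
Real growth factor = 1.194799 / 1.142997 = 1.045321
Total real return = 1.045321 − 1 → 4.532%.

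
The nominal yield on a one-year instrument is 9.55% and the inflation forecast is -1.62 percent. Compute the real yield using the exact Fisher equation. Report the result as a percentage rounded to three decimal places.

11.354%

1 + r = 1.09550 / 0.98380 = 1.113539
r = 1.113539 − 1 = 11.3539%, i.e. 11.354%.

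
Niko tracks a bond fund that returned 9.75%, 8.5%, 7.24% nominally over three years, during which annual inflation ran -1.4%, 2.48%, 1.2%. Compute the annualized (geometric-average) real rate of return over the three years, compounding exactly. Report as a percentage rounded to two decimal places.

Nominal growth factor = 1.0975 × 1.0850 × 1.0724 = 1.27700052
Price-level growth factor = 0.9860 × 1.0248 × 1.0120 = 1.02257823
Real growth factor = 1.27700052 / 1.02257823 = 1.24880471
Annualized real rate = 1.24880471^(1/3) − 1 = 7.6874% → 7.69%.

7.69%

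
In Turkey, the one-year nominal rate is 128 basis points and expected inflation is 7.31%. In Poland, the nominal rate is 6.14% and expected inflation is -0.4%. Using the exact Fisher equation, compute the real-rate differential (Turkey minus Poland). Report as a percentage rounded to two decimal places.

-12.19%

Turkey: (1 + 0.0128)/(1 + 0.0731) − 1 = -5.6192%
Poland: (1 + 0.0614)/(1 − 0.0040) − 1 = 6.5663%
Differential = -5.6192% − 6.5663% = -12.1855% → -12.19%.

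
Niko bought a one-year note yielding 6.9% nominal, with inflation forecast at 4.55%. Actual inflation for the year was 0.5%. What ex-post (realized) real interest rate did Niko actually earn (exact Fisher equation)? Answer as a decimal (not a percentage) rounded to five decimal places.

Ex-post: (1 + 0.0690)/(1 + 0.0050) − 1 = 6.3682%
So the realized real rate is 0.06368.

0.06368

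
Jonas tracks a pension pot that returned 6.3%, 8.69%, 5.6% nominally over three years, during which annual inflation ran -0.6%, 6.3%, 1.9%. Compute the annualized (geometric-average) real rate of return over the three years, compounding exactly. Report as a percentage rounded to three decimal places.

Compound the nominal returns: 1.0630 × 1.0869 × 1.0560 = 1.22007568.
Compound inflation: 0.9940 × 1.0630 × 1.0190 = 1.07669782.
Deflate: 1.22007568 / 1.07669782 = 1.13316444.
Annualized real rate = 1.13316444^(1/3) − 1 = 4.2552% → 4.255%.

4.255%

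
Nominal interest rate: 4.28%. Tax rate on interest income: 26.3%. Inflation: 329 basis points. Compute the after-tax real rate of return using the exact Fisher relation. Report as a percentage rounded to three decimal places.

-0.131%

After-tax nominal return = 4.28% × (1 − 0.263) = 3.15436%.
1 + r = 1.0315436 / 1.03290 = 0.998687
After-tax real rate = 0.998687 − 1 → -0.131%.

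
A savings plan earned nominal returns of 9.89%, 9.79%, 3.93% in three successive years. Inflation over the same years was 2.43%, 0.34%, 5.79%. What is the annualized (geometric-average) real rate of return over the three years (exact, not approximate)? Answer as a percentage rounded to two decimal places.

Nominal growth factor = 1.0989 × 1.0979 × 1.0393 = 1.25389706
Price-level growth factor = 1.0243 × 1.0034 × 1.0579 = 1.08729123
Real growth factor = 1.25389706 / 1.08729123 = 1.15323018
Annualized real rate = 1.15323018^(1/3) − 1 = 4.8670% → 4.87%.

4.87%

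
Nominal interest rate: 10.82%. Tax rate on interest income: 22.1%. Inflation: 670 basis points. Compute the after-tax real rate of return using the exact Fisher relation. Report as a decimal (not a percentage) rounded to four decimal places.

0.0162

After-tax nominal return = 10.82% × (1 − 0.221) = 8.42878%.
1 + r = 1.0842878 / 1.06700 = 1.016202
After-tax real rate = 1.016202 − 1 → 0.0162.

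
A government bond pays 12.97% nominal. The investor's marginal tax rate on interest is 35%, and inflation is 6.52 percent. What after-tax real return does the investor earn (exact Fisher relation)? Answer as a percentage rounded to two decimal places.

1.79%

After-tax nominal return = 12.97% × (1 − 0.35) = 8.4305%.
1 + r = 1.084305 / 1.06520 = 1.017936
After-tax real rate = 1.017936 − 1 → 1.79%.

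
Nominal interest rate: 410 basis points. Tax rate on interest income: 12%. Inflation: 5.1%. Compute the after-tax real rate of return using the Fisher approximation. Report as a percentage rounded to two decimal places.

After-tax nominal return = 4.1% × (1 − 0.12) = 3.6080%.
r ≈ 3.6080% − 5.1% → -1.49%.

-1.49%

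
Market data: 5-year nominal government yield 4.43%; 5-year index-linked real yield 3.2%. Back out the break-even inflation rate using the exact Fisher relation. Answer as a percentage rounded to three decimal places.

(1 + π) = (1 + i)/(1 + r) = 1.04430 / 1.03200 = 1.011919
Break-even inflation = 1.011919 − 1 → 1.192%.

1.192%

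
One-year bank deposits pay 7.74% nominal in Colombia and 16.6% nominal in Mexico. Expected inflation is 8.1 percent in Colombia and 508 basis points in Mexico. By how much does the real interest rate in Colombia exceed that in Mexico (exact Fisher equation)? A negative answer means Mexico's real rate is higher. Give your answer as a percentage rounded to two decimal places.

Colombia: (1 + 0.0774)/(1 + 0.0810) − 1 = -0.3330%
Mexico: (1 + 0.1660)/(1 + 0.0508) − 1 = 10.9631%
Differential = -0.3330% − 10.9631% = -11.2961% → -11.30%.

-11.30%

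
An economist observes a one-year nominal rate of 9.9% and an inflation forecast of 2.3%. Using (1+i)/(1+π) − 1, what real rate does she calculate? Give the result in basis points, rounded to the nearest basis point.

By the Fisher equation, 1 + r = (1 + i)/(1 + π).
1 + r = 1.09900 / 1.02300 = 1.074291
r = 1.074291 − 1 = 7.4291%, i.e. 743 basis points.

743 basis points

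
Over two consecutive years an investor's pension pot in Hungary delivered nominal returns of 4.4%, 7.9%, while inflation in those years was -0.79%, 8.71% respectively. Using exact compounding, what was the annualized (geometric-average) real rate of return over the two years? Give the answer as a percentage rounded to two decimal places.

Compound the nominal returns: 1.0440 × 1.0790 = 1.12647600.
Compound inflation: 0.9921 × 1.0871 = 1.07851191.
Deflate: 1.12647600 / 1.07851191 = 1.04447247.
Annualized real rate = 1.04447247^(1/2) − 1 = 2.1994% → 2.20%.

2.20%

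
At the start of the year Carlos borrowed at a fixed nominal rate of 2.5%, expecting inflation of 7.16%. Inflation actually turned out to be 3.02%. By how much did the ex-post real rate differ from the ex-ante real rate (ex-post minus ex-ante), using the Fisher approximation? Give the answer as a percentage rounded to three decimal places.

Ex-ante: 2.5% − 7.16% = -4.660%
Ex-post: 2.5% − 3.02% = -0.520%
Difference (ex-post − ex-ante) = 4.1400% → 4.140%.

4.140%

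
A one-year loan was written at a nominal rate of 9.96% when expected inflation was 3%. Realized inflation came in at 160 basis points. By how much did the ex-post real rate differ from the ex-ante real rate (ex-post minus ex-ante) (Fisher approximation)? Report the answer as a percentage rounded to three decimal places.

1.400%

Ex-ante: 9.96% − 3% = 6.960%
Ex-post: 9.96% − 1.6% = 8.360%
Difference (ex-post − ex-ante) = 1.4000% → 1.400%.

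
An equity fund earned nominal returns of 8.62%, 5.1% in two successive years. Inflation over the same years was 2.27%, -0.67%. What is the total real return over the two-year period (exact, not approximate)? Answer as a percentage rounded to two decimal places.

Nominal growth factor = 1.0862 × 1.0510 = 1.141596
Price-level growth factor = 1.0227 × 0.9933 = 1.015848
Real growth factor = 1.141596 / 1.015848 = 1.123787
Total real return = 1.123787 − 1 → 12.38%.

12.38%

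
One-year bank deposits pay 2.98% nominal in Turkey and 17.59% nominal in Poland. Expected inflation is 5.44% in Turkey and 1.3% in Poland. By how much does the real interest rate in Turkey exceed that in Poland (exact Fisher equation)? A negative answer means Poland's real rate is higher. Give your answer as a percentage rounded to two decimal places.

-18.41%

Turkey: (1 + 0.0298)/(1 + 0.0544) − 1 = -2.3331%
Poland: (1 + 0.1759)/(1 + 0.0130) − 1 = 16.0809%
Differential = -2.3331% − 16.0809% = -18.4140% → -18.41%.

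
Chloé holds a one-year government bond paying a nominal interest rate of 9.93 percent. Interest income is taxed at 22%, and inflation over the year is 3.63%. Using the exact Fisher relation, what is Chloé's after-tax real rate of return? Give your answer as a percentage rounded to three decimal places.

3.971%

After-tax nominal return = 9.93% × (1 − 0.22) = 7.7454%.
1 + r = 1.077454 / 1.03630 = 1.039712
After-tax real rate = 1.039712 − 1 → 3.971%.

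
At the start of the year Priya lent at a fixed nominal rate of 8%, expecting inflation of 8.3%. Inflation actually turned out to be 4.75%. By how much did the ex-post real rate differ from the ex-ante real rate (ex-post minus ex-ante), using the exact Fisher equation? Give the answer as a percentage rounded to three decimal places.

Ex-ante: (1 + 0.0800)/(1 + 0.0830) − 1 = -0.2770%
Ex-post: (1 + 0.0800)/(1 + 0.0475) − 1 = 3.1026%
Difference (ex-post − ex-ante) = 3.3796% → 3.380%.

3.380%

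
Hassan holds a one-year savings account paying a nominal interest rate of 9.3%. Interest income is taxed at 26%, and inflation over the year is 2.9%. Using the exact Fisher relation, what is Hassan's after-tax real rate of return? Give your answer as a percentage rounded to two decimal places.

After-tax nominal return = 9.3% × (1 − 0.26) = 6.8820%.
1 + r = 1.06882 / 1.02900 = 1.038698
After-tax real rate = 1.038698 − 1 → 3.87%.

3.87%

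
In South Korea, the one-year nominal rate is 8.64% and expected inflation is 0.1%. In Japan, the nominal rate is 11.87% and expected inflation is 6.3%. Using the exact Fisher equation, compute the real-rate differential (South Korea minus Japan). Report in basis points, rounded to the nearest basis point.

South Korea: (1 + 0.0864)/(1 + 0.0010) − 1 = 8.5315%
Japan: (1 + 0.1187)/(1 + 0.0630) − 1 = 5.2399%
Differential = 8.5315% − 5.2399% = 3.2916% → 329 basis points.

329 basis points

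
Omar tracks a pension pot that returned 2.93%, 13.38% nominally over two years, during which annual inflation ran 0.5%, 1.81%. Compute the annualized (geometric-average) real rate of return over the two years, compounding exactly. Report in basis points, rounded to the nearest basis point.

680 basis points

Nominal growth factor = 1.0293 × 1.1338 = 1.16702034
Price-level growth factor = 1.0050 × 1.0181 = 1.02319050
Real growth factor = 1.16702034 / 1.02319050 = 1.14056995
Annualized real rate = 1.14056995^(1/2) − 1 = 6.7975% → 680 basis points.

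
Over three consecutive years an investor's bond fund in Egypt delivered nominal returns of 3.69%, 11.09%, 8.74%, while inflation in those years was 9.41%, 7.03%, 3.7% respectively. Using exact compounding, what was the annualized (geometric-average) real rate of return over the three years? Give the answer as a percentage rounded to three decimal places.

Nominal growth factor = 1.0369 × 1.1109 × 1.0874 = 1.25256759
Price-level growth factor = 1.0941 × 1.0703 × 1.0370 = 1.21434279
Real growth factor = 1.25256759 / 1.21434279 = 1.03147776
Annualized real rate = 1.03147776^(1/3) − 1 = 1.0384% → 1.038%.

1.038%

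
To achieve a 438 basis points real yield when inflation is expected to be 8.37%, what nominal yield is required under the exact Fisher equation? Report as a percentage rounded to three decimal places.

13.117%

(1 + i) = (1 + r)(1 + π) = 1.04380 × 1.08370 = 1.13116606
i = 1.13116606 − 1, so the required nominal rate is 13.117%.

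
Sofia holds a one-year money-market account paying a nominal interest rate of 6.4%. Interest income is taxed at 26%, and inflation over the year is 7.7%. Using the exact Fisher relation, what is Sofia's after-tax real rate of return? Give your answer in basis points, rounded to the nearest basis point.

After-tax nominal return = 6.4% × (1 − 0.26) = 4.7360%.
1 + r = 1.04736 / 1.07700 = 0.972479
After-tax real rate = 0.972479 − 1 → -275 basis points.

-275 basis points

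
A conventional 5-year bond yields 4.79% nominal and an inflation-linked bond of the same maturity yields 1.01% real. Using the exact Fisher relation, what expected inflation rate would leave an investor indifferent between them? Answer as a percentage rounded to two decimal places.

(1 + π) = (1 + i)/(1 + r) = 1.04790 / 1.01010 = 1.037422
Break-even inflation = 1.037422 − 1 → 3.74%.

3.74%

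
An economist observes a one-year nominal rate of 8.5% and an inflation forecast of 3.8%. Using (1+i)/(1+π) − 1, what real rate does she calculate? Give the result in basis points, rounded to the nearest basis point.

By the Fisher relation, 1 + r = (1 + i)/(1 + π).
1 + r = 1.08500 / 1.03800 = 1.045279
r = 1.045279 − 1 = 4.5279%, i.e. 453 basis points.

453 basis points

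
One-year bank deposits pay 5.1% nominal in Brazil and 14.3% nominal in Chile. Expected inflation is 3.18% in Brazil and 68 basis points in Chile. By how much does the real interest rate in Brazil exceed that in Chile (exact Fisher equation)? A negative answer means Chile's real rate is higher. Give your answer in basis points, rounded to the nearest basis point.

-1167 basis points

Brazil: (1 + 0.0510)/(1 + 0.0318) − 1 = 1.8608%
Chile: (1 + 0.1430)/(1 + 0.0068) − 1 = 13.5280%
Differential = 1.8608% − 13.5280% = -11.6672% → -1167 basis points.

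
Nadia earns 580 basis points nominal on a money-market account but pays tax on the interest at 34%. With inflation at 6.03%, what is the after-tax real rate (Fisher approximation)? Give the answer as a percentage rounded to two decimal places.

-2.20%

After-tax nominal return = 5.8% × (1 − 0.34) = 3.8280%.
r ≈ 3.8280% − 6.03% → -2.20%.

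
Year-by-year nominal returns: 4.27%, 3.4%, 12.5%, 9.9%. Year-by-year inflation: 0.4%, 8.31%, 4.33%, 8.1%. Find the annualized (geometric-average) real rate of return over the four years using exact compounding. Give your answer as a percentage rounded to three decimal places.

Compound the nominal returns: 1.0427 × 1.0340 × 1.1250 × 1.0990 = 1.33299993.
Compound inflation: 1.0040 × 1.0831 × 1.0433 × 1.0810 = 1.22641420.
Deflate: 1.33299993 / 1.22641420 = 1.08690843.
Annualized real rate = 1.08690843^(1/4) − 1 = 2.1053% → 2.105%.

2.105%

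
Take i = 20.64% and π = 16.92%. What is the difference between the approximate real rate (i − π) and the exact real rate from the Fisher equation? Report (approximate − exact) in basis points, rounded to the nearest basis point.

54 basis points

Approximate: r ≈ 20.640% − 16.920% = 3.7200%
Exact: (1 + 0.2064)/(1 + 0.1692) − 1 = 3.1817%
Error = 3.7200% − 3.1817% = 0.5383% → 54 basis points.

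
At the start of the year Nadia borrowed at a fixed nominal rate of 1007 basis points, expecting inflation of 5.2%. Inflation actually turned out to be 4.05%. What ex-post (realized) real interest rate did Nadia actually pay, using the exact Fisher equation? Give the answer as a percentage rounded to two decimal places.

5.79%

Ex-post: (1 + 0.1007)/(1 + 0.0405) − 1 = 5.7857%
So the realized real rate is 5.79%.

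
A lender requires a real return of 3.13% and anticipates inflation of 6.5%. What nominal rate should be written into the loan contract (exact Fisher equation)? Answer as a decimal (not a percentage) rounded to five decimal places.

(1 + i) = (1 + r)(1 + π) = 1.03130 × 1.06500 = 1.0983345
i = 1.0983345 − 1, so the required nominal rate is 0.09833.

0.09833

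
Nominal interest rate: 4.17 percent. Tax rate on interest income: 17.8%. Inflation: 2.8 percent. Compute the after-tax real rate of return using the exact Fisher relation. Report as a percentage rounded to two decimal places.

0.61%

After-tax nominal return = 4.17% × (1 − 0.178) = 3.42774%.
1 + r = 1.0342774 / 1.02800 = 1.006106
After-tax real rate = 1.006106 − 1 → 0.61%.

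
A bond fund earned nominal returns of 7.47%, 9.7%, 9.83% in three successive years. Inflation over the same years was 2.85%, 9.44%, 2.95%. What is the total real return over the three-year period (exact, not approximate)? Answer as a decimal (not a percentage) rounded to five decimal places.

0.11740

Nominal growth factor = 1.0747 × 1.0970 × 1.0983 = 1.294836
Price-level growth factor = 1.0285 × 1.0944 × 1.0295 = 1.158795
Real growth factor = 1.294836 / 1.158795 = 1.117399
Total real return = 1.117399 − 1 → 0.11740.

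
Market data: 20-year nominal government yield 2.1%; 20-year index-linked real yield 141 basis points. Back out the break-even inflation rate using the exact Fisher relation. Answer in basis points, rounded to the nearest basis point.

(1 + π) = (1 + i)/(1 + r) = 1.02100 / 1.01410 = 1.006804
Break-even inflation = 1.006804 − 1 → 68 basis points.

68 basis points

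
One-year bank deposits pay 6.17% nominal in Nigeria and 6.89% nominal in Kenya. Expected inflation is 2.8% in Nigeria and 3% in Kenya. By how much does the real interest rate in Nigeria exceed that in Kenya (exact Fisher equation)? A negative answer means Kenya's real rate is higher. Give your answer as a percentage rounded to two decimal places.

Nigeria: (1 + 0.0617)/(1 + 0.0280) − 1 = 3.2782%
Kenya: (1 + 0.0689)/(1 + 0.0300) − 1 = 3.7767%
Differential = 3.2782% − 3.7767% = -0.4985% → -0.50%.

-0.50%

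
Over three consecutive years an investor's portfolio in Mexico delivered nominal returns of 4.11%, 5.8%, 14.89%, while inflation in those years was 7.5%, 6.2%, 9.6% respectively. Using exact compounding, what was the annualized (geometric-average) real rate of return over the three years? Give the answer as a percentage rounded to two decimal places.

0.38%

Nominal growth factor = 1.0411 × 1.0580 × 1.1489 = 1.26549474
Price-level growth factor = 1.0750 × 1.0620 × 1.0960 = 1.25124840
Real growth factor = 1.26549474 / 1.25124840 = 1.01138570
Annualized real rate = 1.01138570^(1/3) − 1 = 0.3781% → 0.38%.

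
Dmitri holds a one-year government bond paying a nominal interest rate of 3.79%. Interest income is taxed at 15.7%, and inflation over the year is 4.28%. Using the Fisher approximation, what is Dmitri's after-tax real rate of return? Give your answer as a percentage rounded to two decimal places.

After-tax nominal return = 3.79% × (1 − 0.157) = 3.19497%.
r ≈ 3.19497% − 4.28% → -1.09%.

-1.09%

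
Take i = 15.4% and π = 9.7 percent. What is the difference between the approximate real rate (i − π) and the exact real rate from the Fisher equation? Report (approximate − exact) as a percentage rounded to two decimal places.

0.50%

Approximate: r ≈ 15.400% − 9.700% = 5.7000%
Exact: (1 + 0.1540)/(1 + 0.0970) − 1 = 5.1960%
Error = 5.7000% − 5.1960% = 0.5040% → 0.50%.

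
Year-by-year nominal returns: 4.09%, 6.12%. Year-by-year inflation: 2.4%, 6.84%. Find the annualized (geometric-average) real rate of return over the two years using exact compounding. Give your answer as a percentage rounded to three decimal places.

0.482%

Nominal growth factor = 1.0409 × 1.0612 = 1.104603080
Price-level growth factor = 1.0240 × 1.0684 = 1.094041600
Real growth factor = 1.104603080 / 1.094041600 = 1.009653637
Annualized real rate = 1.009653637^(1/2) − 1 = 0.48152% → 0.482%.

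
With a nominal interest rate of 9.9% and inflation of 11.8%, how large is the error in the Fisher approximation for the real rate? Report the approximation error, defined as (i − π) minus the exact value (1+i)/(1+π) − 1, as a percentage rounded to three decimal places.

Approximate: r ≈ 9.900% − 11.800% = -1.9000%
Exact: (1 + 0.0990)/(1 + 0.1180) − 1 = -1.69946%
Error = -1.9000% − (-1.69946%) = -0.20054% → -0.201%.

-0.201%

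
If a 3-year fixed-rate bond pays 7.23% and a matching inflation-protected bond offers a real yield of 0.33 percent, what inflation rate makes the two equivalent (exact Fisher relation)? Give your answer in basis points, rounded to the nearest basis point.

688 basis points

(1 + π) = (1 + i)/(1 + r) = 1.07230 / 1.00330 = 1.068773
Break-even inflation = 1.068773 − 1 → 688 basis points.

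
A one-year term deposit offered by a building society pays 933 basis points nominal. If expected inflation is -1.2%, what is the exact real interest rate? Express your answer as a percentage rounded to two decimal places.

10.66%

By the Fisher relation, 1 + r = (1 + i)/(1 + π).
1 + r = 1.09330 / 0.98800 = 1.106579
r = 1.106579 − 1 = 10.6579%, i.e. 10.66%.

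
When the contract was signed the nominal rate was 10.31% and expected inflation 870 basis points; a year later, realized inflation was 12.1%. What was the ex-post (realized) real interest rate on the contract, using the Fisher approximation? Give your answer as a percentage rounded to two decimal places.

-1.79%

Ex-post: 10.31% − 12.1% = -1.790%
So the realized real rate is -1.79%.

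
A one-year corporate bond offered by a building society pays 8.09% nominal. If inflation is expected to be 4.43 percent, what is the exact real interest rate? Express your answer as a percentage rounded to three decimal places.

3.505%

1 + r = 1.08090 / 1.04430 = 1.035047
r = 1.035047 − 1 = 3.5047%, i.e. 3.505%.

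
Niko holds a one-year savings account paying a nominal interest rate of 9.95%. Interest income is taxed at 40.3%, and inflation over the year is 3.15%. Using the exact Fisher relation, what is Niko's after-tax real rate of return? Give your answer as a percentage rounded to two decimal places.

2.70%

After-tax nominal return = 9.95% × (1 − 0.403) = 5.94015%.
1 + r = 1.0594015 / 1.03150 = 1.027049
After-tax real rate = 1.027049 − 1 → 2.70%.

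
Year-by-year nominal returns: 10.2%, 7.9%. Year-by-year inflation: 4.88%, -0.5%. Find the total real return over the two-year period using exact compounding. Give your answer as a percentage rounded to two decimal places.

Compound the nominal returns: 1.1020 × 1.0790 = 1.189058.
Compound inflation: 1.0488 × 0.9950 = 1.043556.
Deflate: 1.189058 / 1.043556 = 1.139429.
Total real return = 1.139429 − 1 → 13.94%.

13.94%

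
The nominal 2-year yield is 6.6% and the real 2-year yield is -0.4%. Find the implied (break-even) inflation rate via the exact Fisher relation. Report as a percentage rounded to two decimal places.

(1 + π) = (1 + i)/(1 + r) = 1.06600 / 0.99600 = 1.070281
Break-even inflation = 1.070281 − 1 → 7.03%.

7.03%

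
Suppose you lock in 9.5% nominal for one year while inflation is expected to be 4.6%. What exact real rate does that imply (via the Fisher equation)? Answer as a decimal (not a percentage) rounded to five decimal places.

By the Fisher equation, 1 + r = (1 + i)/(1 + π).
1 + r = 1.09500 / 1.04600 = 1.0468451
r = 1.0468451 − 1 = 4.68451%, i.e. 0.04685.

0.04685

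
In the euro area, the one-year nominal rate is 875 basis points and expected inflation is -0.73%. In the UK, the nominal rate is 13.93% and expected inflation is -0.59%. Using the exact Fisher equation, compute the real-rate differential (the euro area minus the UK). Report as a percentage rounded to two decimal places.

-5.06%

The euro area: (1 + 0.0875)/(1 − 0.0073) − 1 = 9.5497%
The UK: (1 + 0.1393)/(1 − 0.0059) − 1 = 14.6062%
Differential = 9.5497% − 14.6062% = -5.0565% → -5.06%.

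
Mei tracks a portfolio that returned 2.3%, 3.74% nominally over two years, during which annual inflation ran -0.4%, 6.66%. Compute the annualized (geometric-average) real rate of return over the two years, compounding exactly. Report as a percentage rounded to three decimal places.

-0.051%

Compound the nominal returns: 1.0230 × 1.0374 = 1.061260200.
Compound inflation: 0.9960 × 1.0666 = 1.062333600.
Deflate: 1.061260200 / 1.062333600 = 0.998989583.
Annualized real rate = 0.998989583^(1/2) − 1 = -0.05053% → -0.051%.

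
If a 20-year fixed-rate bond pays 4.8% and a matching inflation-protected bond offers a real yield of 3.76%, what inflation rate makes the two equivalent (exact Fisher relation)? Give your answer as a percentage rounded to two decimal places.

(1 + π) = (1 + i)/(1 + r) = 1.04800 / 1.03760 = 1.010023
Break-even inflation = 1.010023 − 1 → 1.00%.

1.00%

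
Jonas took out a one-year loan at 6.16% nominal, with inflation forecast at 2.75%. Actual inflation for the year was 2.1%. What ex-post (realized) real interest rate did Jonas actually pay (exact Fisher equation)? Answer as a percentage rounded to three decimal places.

3.976%

Ex-post: (1 + 0.0616)/(1 + 0.0210) − 1 = 3.97649%
So the realized real rate is 3.976%.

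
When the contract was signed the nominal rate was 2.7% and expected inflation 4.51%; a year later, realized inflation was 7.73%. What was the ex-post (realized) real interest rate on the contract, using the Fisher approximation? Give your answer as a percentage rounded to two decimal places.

-5.03%

Ex-post: 2.7% − 7.73% = -5.030%
So the realized real rate is -5.03%.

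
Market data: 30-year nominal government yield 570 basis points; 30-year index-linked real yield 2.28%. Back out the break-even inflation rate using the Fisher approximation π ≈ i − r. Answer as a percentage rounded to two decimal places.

π ≈ i − r = 5.7% − 2.28% → 3.42%.

3.42%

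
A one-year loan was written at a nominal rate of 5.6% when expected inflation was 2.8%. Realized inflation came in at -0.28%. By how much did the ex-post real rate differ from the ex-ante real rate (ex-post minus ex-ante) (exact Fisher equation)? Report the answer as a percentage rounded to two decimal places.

Ex-ante: (1 + 0.0560)/(1 + 0.0280) − 1 = 2.7237%
Ex-post: (1 + 0.0560)/(1 − 0.0028) − 1 = 5.8965%
Difference (ex-post − ex-ante) = 3.1728% → 3.17%.

3.17%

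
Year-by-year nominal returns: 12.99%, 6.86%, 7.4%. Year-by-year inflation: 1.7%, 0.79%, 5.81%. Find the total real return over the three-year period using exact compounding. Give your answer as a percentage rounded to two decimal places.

Compound the nominal returns: 1.1299 × 1.0686 × 1.0740 = 1.296760.
Compound inflation: 1.0170 × 1.0079 × 1.0581 = 1.084589.
Deflate: 1.296760 / 1.084589 = 1.195623.
Total real return = 1.195623 − 1 → 19.56%.

19.56%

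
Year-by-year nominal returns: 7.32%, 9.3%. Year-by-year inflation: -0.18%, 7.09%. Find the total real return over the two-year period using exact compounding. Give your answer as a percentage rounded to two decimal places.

Compound the nominal returns: 1.0732 × 1.0930 = 1.173008.
Compound inflation: 0.9982 × 1.0709 = 1.068972.
Deflate: 1.173008 / 1.068972 = 1.097323.
Total real return = 1.097323 − 1 → 9.73%.

9.73%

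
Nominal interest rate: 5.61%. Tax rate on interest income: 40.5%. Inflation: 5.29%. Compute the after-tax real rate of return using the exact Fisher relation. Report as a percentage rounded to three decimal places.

After-tax nominal return = 5.61% × (1 − 0.405) = 3.33795%.
1 + r = 1.0333795 / 1.05290 = 0.981460
After-tax real rate = 0.981460 − 1 → -1.854%.

-1.854%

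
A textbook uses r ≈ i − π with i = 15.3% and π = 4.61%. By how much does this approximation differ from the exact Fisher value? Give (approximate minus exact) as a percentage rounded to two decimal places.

Approximate: r ≈ 15.300% − 4.610% = 10.6900%
Exact: (1 + 0.1530)/(1 + 0.0461) − 1 = 10.2189%
Error = 10.6900% − 10.2189% = 0.4711% → 0.47%.

0.47%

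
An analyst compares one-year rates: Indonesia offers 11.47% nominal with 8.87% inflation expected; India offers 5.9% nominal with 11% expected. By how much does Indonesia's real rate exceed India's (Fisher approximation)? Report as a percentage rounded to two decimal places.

Indonesia: 11.47% − 8.87% = 2.600%
India: 5.9% − 11% = -5.100%
Differential = 7.700% → 7.70%.

7.70%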